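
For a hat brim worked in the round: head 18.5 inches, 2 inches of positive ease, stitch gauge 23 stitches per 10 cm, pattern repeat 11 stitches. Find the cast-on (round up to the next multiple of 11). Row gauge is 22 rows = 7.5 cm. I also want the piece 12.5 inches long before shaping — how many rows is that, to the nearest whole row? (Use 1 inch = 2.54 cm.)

Cast on 121 stitches; work 93 rows.

Finished = 18.5 + 2 = 20.5 inches.
20.5 inches × 2.54 = 52.07 cm.
23/10 = 2.3 sts per cm; 52.07 × 2.3 = 119.76 sts.
Next multiple of 11 → 121.
12.5 inches = 31.75 cm; × 2.933 = 93.13 → 93 rows.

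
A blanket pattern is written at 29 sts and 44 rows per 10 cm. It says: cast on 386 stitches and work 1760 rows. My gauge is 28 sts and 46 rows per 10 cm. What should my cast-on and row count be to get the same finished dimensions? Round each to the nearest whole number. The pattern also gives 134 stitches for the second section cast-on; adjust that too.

Stitches: 386 × 28/29 = 372.69 → 373.
Rows: 1760 × 46/44 = 1840.00 → 1840.
second section cast-on: 134 × 28/29 = 129.38 → 129.

Cast on 373 stitches; work 1840 rows; second section cast-on 129 stitches.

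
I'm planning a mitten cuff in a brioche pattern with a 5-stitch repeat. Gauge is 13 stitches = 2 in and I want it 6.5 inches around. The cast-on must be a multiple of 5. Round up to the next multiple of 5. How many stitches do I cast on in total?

13 / 2 = 6.5 sts per inch.
6.5 × 6.5 = 42.25 sts.
Next multiple of 5: 45.

45 stitches.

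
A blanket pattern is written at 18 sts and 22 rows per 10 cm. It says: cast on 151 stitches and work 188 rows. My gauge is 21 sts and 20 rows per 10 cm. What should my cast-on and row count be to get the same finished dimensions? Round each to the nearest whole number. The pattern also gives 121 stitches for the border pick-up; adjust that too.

Cast on 176 stitches; work 171 rows; border pick-up 141 stitches.

Stitches: 151 × 21/18 = 176.17 → 176.
Rows: 188 × 20/22 = 170.91 → 171.
border pick-up: 121 × 21/18 = 141.17 → 141.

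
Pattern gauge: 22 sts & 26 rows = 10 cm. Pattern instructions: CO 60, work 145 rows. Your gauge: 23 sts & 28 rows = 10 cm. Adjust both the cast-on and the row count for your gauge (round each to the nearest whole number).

Cast on 63 stitches; work 156 rows.

Stitches: 60 × 23/22 = 62.73 → 63.
Rows: 145 × 28/26 = 156.15 → 156.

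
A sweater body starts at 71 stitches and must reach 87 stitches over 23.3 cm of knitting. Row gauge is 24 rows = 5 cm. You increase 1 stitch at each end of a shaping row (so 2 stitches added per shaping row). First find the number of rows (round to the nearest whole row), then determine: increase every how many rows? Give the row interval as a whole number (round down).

Increase every 14th row.

Rows = 23.3 × 4.8 = 111.8 → 112 rows.
Stitches to add: 16 → 8 shaping rows (at 2 st each).
112 / 8 = 14.00 → every 14 rows.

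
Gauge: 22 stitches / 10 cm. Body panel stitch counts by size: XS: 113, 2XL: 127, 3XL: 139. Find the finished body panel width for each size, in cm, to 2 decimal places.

22/10 = 2.2 sts per cm.
XS: 113 / 2.2 = 51.364 → 51.36 cm.
2XL: 127 / 2.2 = 57.727 → 57.73 cm.
3XL: 139 / 2.2 = 63.182 → 63.18 cm.

XS 51.36 cm; 2XL 57.73 cm; 3XL 63.18 cm.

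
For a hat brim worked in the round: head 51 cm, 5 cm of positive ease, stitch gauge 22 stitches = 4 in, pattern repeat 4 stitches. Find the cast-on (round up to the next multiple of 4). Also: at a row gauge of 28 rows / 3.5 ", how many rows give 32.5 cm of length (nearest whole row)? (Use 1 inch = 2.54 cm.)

Finished = 51 + 5 = 56 cm.
56 cm × 1/2.54 = 22.05 inches.
22/4 = 5.5 sts per in; 22.05 × 5.5 = 121.26 sts.
Next multiple of 4 → 124.
32.5 cm = 12.80 inches; × 8 = 102.36 → 102 rows.

Cast on 124 stitches; work 102 rows.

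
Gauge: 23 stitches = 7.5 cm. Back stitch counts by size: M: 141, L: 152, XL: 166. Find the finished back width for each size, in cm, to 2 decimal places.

23/7.5 = 3.067 sts per cm.
M: 141 / 3.067 = 45.978 → 45.98 cm.
L: 152 / 3.067 = 49.565 → 49.57 cm.
XL: 166 / 3.067 = 54.130 → 54.13 cm.

M 45.98 cm; L 49.57 cm; XL 54.13 cm.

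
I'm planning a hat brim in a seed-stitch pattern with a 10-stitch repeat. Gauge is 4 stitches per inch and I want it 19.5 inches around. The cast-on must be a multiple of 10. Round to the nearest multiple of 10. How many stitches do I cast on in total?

4 / 1 = 4 sts per inch.
19.5 × 4 = 78.00 sts.
Nearest multiple of 10: 80.

80 stitches.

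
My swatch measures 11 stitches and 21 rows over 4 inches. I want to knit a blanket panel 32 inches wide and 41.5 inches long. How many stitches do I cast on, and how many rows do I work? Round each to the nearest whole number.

Stitch gauge = 11/4 = 2.75 sts/in; 32 × 2.75 = 88.00 → 88 sts.
Row gauge = 21/4 = 5.25 rows/in; 41.5 × 5.25 = 217.88 → 218 rows.

Cast on 88 stitches and work 218 rows.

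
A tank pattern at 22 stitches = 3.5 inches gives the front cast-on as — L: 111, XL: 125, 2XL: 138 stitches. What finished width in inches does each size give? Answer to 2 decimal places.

L 17.66 inches; XL 19.89 inches; 2XL 21.95 inches.

22/3.5 = 6.286 sts per in.
L: 111 / 6.286 = 17.659 → 17.66 in.
XL: 125 / 6.286 = 19.886 → 19.89 in.
2XL: 138 / 6.286 = 21.955 → 21.95 in.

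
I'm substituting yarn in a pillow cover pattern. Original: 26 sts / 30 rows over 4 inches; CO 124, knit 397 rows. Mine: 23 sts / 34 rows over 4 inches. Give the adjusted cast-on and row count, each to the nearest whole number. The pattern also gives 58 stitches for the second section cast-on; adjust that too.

Cast on 110 stitches; work 450 rows; second section cast-on 51 stitches.

Stitches: 124 × 23/26 = 109.69 → 110.
Rows: 397 × 34/30 = 449.93 → 450.
second section cast-on: 58 × 23/26 = 51.31 → 51.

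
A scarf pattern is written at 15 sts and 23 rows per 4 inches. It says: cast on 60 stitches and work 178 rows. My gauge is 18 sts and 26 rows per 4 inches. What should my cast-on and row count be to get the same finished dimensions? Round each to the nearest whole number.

Cast on 72 stitches; work 201 rows.

Stitches: 60 × 18/15 = 72.00 → 72.
Rows: 178 × 26/23 = 201.22 → 201.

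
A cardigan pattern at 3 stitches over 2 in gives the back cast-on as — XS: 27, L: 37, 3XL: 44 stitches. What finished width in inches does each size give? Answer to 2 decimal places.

XS 18.00 inches; L 24.67 inches; 3XL 29.33 inches.

3/2 = 1.5 sts per in.
XS: 27 / 1.5 = 18.000 → 18.00 in.
L: 37 / 1.5 = 24.667 → 24.67 in.
3XL: 44 / 1.5 = 29.333 → 29.33 in.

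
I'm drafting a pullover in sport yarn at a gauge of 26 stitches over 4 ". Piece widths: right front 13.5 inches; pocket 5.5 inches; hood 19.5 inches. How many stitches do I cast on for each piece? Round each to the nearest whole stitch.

right front 88; pocket 36; hood 127.

Rate = 26/4 = 6.5 sts per in.
right front: 13.5 × 6.5 = 87.75 → 88.
pocket: 5.5 × 6.5 = 35.75 → 36.
hood: 19.5 × 6.5 = 126.75 → 127.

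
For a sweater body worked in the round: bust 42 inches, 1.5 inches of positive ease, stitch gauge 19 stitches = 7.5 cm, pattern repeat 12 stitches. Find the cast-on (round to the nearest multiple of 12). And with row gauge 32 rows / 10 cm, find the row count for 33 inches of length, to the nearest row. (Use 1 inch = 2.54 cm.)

Finished = 42 + 1.5 = 43.5 inches.
43.5 inches × 2.54 = 110.49 cm.
19/7.5 = 2.533 sts per cm; 110.49 × 2.533 = 279.91 sts.
Nearest multiple of 12 → 276.
33 inches = 83.82 cm; × 3.2 = 268.22 → 268 rows.

Cast on 276 stitches; work 268 rows.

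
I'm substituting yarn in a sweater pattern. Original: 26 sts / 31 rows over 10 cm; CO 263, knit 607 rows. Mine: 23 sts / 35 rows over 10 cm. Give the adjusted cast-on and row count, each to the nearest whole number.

Cast on 233 stitches; work 685 rows.

Stitches: 263 × 23/26 = 232.65 → 233.
Rows: 607 × 35/31 = 685.32 → 685.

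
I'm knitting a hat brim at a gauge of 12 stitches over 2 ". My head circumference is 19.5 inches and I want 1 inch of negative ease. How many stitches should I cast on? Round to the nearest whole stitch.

Finished = 19.5 − 1 = 18.5 in.
12 / 2 = 6 sts per inch.
18.50 × 6 = 111.00 sts.

CO 111 sts.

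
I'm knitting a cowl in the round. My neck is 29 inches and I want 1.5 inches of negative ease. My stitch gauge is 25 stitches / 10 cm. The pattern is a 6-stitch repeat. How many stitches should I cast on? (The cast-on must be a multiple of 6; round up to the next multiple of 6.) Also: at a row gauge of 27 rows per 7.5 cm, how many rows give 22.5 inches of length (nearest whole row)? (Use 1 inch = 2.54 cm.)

Finished = 29 − 1.5 = 27.5 inches.
27.5 inches × 2.54 = 69.85 cm.
25/10 = 2.5 sts per cm; 69.85 × 2.5 = 174.62 sts.
Next multiple of 6 → 180.
22.5 inches = 57.15 cm; × 3.6 = 205.74 → 206 rows.

Cast on 180 stitches; work 206 rows.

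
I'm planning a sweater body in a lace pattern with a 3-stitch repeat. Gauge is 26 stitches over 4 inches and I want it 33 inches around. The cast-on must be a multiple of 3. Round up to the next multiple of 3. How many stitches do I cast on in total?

Cast on 216 stitches.

26 / 4 = 6.5 sts per inch.
33 × 6.5 = 214.50 sts.
Next multiple of 3: 216.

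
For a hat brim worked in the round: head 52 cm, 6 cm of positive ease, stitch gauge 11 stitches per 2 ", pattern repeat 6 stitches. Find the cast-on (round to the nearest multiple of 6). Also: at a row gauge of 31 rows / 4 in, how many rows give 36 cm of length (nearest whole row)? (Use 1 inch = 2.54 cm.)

Finished = 52 + 6 = 58 cm.
58 cm × 1/2.54 = 22.83 inches.
11/2 = 5.5 sts per in; 22.83 × 5.5 = 125.59 sts.
Nearest multiple of 6 → 126.
36 cm = 14.17 inches; × 7.75 = 109.84 → 110 rows.

Cast on 126 stitches; work 110 rows.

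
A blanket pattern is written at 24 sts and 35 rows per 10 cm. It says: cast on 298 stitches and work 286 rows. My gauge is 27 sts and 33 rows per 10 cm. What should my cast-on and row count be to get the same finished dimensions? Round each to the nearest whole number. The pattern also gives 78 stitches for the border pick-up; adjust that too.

Cast on 335 stitches; work 270 rows; border pick-up 88 stitches.

Stitches: 298 × 27/24 = 335.25 → 335.
Rows: 286 × 33/35 = 269.66 → 270.
border pick-up: 78 × 27/24 = 87.75 → 88.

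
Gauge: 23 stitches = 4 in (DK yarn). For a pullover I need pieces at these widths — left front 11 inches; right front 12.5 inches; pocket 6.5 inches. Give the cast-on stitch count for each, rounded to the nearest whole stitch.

left front 63; right front 72; pocket 37.

Rate = 23/4 = 5.75 sts per in.
left front: 11 × 5.75 = 63.25 → 63.
right front: 12.5 × 5.75 = 71.88 → 72.
pocket: 6.5 × 5.75 = 37.38 → 37.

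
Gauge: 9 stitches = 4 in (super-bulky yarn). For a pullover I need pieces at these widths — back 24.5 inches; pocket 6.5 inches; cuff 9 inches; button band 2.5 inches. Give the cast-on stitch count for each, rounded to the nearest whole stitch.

Rate = 9/4 = 2.25 sts per in.
back: 24.5 × 2.25 = 55.12 → 55.
pocket: 6.5 × 2.25 = 14.62 → 15.
cuff: 9 × 2.25 = 20.25 → 20.
button band: 2.5 × 2.25 = 5.62 → 6.

back 55; pocket 15; cuff 20; button band 6.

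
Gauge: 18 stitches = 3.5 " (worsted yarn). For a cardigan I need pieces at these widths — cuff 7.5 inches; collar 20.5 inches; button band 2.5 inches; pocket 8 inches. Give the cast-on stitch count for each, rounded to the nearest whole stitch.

Rate = 18/3.5 = 5.143 sts per in.
cuff: 7.5 × 5.143 = 38.57 → 39.
collar: 20.5 × 5.143 = 105.43 → 105.
button band: 2.5 × 5.143 = 12.86 → 13.
pocket: 8 × 5.143 = 41.14 → 41.

cuff 39; collar 105; button band 13; pocket 41.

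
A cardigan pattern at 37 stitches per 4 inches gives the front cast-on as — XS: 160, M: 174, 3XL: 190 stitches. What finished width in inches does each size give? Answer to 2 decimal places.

37/4 = 9.25 sts per in.
XS: 160 / 9.25 = 17.297 → 17.30 in.
M: 174 / 9.25 = 18.811 → 18.81 in.
3XL: 190 / 9.25 = 20.541 → 20.54 in.

XS 17.30 inches; M 18.81 inches; 3XL 20.54 inches.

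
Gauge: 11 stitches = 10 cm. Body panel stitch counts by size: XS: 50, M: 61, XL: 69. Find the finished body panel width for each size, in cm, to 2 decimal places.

11/10 = 1.1 sts per cm.
XS: 50 / 1.1 = 45.455 → 45.45 cm.
M: 61 / 1.1 = 55.455 → 55.45 cm.
XL: 69 / 1.1 = 62.727 → 62.73 cm.

XS 45.45 cm; M 55.45 cm; XL 62.73 cm.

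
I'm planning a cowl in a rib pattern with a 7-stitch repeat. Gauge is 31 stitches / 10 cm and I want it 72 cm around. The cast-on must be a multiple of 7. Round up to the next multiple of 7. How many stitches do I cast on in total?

Cast on 224 stitches.

31 / 10 = 3.1 sts per cm.
72 × 3.1 = 223.20 sts.
Next multiple of 7: 224.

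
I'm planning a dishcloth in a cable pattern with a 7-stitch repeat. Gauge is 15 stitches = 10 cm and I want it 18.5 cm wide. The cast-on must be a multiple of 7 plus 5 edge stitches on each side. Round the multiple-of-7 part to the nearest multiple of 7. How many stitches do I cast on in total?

CO 31 sts.

15 / 10 = 1.5 sts per cm.
18.5 × 1.5 = 27.75 sts.
Less 10 edge sts → 17.75 for the repeat.
Nearest multiple of 7: 21.
Add back 10 edge sts → 31.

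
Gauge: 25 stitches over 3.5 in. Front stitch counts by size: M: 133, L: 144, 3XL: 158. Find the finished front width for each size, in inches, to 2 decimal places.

25/3.5 = 7.143 sts per in.
M: 133 / 7.143 = 18.620 → 18.62 in.
L: 144 / 7.143 = 20.160 → 20.16 in.
3XL: 158 / 7.143 = 22.120 → 22.12 in.

M 18.62 inches; L 20.16 inches; 3XL 22.12 inches.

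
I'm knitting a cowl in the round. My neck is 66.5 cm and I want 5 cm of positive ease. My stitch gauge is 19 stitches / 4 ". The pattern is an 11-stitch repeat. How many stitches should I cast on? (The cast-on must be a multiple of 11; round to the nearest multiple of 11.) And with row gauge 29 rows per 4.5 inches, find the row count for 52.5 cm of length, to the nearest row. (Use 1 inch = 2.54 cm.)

Finished = 66.5 + 5 = 71.5 cm.
71.5 cm × 1/2.54 = 28.15 inches.
19/4 = 4.75 sts per in; 28.15 × 4.75 = 133.71 sts.
Nearest multiple of 11 → 132.
52.5 cm = 20.67 inches; × 6.444 = 133.20 → 133 rows.

Cast on 132 stitches; work 133 rows.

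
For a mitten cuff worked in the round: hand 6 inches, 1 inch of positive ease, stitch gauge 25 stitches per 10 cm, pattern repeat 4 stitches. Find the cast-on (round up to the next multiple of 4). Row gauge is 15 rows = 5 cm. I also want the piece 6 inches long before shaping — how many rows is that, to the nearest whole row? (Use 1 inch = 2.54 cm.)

Finished = 6 + 1 = 7 inches.
7 inches × 2.54 = 17.78 cm.
25/10 = 2.5 sts per cm; 17.78 × 2.5 = 44.45 sts.
Next multiple of 4 → 48.
6 inches = 15.24 cm; × 3 = 45.72 → 46 rows.

Cast on 48 stitches; work 46 rows.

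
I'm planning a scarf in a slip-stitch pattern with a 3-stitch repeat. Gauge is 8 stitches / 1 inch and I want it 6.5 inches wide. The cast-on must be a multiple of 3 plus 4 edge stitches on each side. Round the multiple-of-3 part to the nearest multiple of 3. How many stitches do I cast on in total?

8 / 1 = 8 sts per inch.
6.5 × 8 = 52.00 sts.
Less 8 edge sts → 44.00 for the repeat.
Nearest multiple of 3: 45.
Add back 8 edge sts → 53.

CO 53 sts.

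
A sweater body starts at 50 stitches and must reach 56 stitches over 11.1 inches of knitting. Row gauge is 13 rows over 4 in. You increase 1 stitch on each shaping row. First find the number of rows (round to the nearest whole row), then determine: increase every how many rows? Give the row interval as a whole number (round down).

Increase every 6th row.

Rows = 11.1 × 3.25 = 36.1 → 36 rows.
Stitches to add: 6 → 6 shaping rows (at 1 st each).
36 / 6 = 6.00 → every 6 rows.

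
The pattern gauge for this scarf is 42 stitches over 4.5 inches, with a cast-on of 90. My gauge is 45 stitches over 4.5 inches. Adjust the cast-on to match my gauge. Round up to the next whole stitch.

Scale factor = 45 / 42 = 1.071.
90 × 45 / 42 = 96.43 sts.
→ 97 sts.

CO 97 sts.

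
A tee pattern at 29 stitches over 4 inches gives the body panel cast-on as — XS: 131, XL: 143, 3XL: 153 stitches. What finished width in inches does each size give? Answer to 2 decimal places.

29/4 = 7.25 sts per in.
XS: 131 / 7.25 = 18.069 → 18.07 in.
XL: 143 / 7.25 = 19.724 → 19.72 in.
3XL: 153 / 7.25 = 21.103 → 21.10 in.

XS 18.07 inches; XL 19.72 inches; 3XL 21.10 inches.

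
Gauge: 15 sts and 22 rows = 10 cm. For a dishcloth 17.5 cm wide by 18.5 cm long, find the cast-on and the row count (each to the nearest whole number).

Cast on 26 stitches and work 41 rows.

Stitch gauge = 15/10 = 1.5 sts/cm; 17.5 × 1.5 = 26.25 → 26 sts.
Row gauge = 22/10 = 2.2 rows/cm; 18.5 × 2.2 = 40.70 → 41 rows.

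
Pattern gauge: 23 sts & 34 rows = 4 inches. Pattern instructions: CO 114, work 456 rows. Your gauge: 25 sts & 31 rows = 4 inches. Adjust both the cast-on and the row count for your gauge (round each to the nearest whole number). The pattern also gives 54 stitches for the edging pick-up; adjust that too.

Stitches: 114 × 25/23 = 123.91 → 124.
Rows: 456 × 31/34 = 415.76 → 416.
edging pick-up: 54 × 25/23 = 58.70 → 59.

Cast on 124 stitches; work 416 rows; edging pick-up 59 stitches.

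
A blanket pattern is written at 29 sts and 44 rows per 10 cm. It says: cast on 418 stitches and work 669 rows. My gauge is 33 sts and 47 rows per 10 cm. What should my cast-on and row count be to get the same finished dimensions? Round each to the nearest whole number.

Cast on 476 stitches; work 715 rows.

Stitches: 418 × 33/29 = 475.66 → 476.
Rows: 669 × 47/44 = 714.61 → 715.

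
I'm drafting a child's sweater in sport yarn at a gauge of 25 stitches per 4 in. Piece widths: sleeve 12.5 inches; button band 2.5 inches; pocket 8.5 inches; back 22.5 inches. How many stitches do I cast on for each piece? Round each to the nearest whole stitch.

sleeve 78; button band 16; pocket 53; back 141.

Rate = 25/4 = 6.25 sts per in.
sleeve: 12.5 × 6.25 = 78.12 → 78.
button band: 2.5 × 6.25 = 15.62 → 16.
pocket: 8.5 × 6.25 = 53.12 → 53.
back: 22.5 × 6.25 = 140.62 → 141.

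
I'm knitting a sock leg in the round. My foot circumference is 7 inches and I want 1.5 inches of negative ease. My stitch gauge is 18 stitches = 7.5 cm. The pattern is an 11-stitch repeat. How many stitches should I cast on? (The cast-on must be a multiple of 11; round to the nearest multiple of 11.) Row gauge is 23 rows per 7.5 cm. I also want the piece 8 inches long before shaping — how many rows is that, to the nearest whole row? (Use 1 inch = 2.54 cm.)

Cast on 33 stitches; work 62 rows.

Finished = 7 − 1.5 = 5.5 inches.
5.5 inches × 2.54 = 13.97 cm.
18/7.5 = 2.4 sts per cm; 13.97 × 2.4 = 33.53 sts.
Nearest multiple of 11 → 33.
8 inches = 20.32 cm; × 3.067 = 62.31 → 62 rows.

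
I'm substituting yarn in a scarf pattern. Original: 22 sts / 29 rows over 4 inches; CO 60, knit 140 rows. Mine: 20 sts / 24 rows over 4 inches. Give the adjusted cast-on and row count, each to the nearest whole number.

Cast on 55 stitches; work 116 rows.

Stitches: 60 × 20/22 = 54.55 → 55.
Rows: 140 × 24/29 = 115.86 → 116.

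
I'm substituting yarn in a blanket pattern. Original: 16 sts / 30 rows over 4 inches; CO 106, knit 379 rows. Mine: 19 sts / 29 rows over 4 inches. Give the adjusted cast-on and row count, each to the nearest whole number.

Cast on 126 stitches; work 366 rows.

Stitches: 106 × 19/16 = 125.88 → 126.
Rows: 379 × 29/30 = 366.37 → 366.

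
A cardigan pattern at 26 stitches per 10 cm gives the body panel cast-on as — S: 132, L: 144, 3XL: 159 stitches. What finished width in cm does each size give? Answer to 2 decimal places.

S 50.77 cm; L 55.38 cm; 3XL 61.15 cm.

26/10 = 2.6 sts per cm.
S: 132 / 2.6 = 50.769 → 50.77 cm.
L: 144 / 2.6 = 55.385 → 55.38 cm.
3XL: 159 / 2.6 = 61.154 → 61.15 cm.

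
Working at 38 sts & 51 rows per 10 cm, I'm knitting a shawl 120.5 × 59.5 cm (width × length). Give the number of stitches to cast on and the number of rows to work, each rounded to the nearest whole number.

Cast on 458 stitches and work 303 rows.

Stitch gauge = 38/10 = 3.8 sts/cm; 120.5 × 3.8 = 457.90 → 458 sts.
Row gauge = 51/10 = 5.1 rows/cm; 59.5 × 5.1 = 303.45 → 303 rows.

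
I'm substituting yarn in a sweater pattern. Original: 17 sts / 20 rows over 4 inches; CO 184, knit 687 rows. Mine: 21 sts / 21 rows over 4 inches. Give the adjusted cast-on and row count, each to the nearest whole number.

Stitches: 184 × 21/17 = 227.29 → 227.
Rows: 687 × 21/20 = 721.35 → 721.

Cast on 227 stitches; work 721 rows.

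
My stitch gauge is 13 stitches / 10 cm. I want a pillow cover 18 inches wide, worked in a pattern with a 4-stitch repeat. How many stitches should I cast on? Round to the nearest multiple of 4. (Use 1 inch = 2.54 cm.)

Cast on 60 stitches.

18 in = 18 × 2.54 = 45.72 cm.
13 / 10 = 1.3 sts/cm.
45.72 × 1.3 = 59.44 sts.
→ 60.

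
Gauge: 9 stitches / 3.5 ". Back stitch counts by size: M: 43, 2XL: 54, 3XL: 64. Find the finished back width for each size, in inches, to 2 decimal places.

M 16.72 inches; 2XL 21.00 inches; 3XL 24.89 inches.

9/3.5 = 2.571 sts per in.
M: 43 / 2.571 = 16.722 → 16.72 in.
2XL: 54 / 2.571 = 21.000 → 21.00 in.
3XL: 64 / 2.571 = 24.889 → 24.89 in.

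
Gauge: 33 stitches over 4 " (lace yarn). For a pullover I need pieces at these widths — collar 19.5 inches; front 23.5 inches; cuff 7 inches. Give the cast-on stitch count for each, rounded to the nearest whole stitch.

collar 161; front 194; cuff 58.

Rate = 33/4 = 8.25 sts per in.
collar: 19.5 × 8.25 = 160.88 → 161.
front: 23.5 × 8.25 = 193.88 → 194.
cuff: 7 × 8.25 = 57.75 → 58.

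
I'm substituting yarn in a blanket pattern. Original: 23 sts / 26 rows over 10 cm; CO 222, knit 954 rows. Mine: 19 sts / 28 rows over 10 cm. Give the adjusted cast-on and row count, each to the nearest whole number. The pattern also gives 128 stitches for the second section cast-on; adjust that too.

Cast on 183 stitches; work 1027 rows; second section cast-on 106 stitches.

Stitches: 222 × 19/23 = 183.39 → 183.
Rows: 954 × 28/26 = 1027.38 → 1027.
second section cast-on: 128 × 19/23 = 105.74 → 106.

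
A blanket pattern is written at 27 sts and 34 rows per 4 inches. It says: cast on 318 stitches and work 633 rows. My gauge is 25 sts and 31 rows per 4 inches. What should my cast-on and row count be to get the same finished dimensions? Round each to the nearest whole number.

Cast on 294 stitches; work 577 rows.

Stitches: 318 × 25/27 = 294.44 → 294.
Rows: 633 × 31/34 = 577.15 → 577.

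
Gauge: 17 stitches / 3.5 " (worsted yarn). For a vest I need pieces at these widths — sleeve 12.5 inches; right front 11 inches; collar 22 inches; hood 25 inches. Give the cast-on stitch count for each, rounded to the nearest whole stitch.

sleeve 61; right front 53; collar 107; hood 121.

Rate = 17/3.5 = 4.857 sts per in.
sleeve: 12.5 × 4.857 = 60.71 → 61.
right front: 11 × 4.857 = 53.43 → 53.
collar: 22 × 4.857 = 106.86 → 107.
hood: 25 × 4.857 = 121.43 → 121.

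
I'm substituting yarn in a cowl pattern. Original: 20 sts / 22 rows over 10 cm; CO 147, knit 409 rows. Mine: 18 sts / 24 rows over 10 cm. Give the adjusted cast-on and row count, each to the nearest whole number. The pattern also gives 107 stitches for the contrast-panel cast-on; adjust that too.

Cast on 132 stitches; work 446 rows; contrast-panel cast-on 96 stitches.

Stitches: 147 × 18/20 = 132.30 → 132.
Rows: 409 × 24/22 = 446.18 → 446.
contrast-panel cast-on: 107 × 18/20 = 96.30 → 96.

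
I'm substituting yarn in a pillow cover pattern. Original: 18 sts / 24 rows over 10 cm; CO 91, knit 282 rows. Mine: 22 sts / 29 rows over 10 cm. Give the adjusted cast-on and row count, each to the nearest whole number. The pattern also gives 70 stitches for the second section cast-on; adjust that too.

Cast on 111 stitches; work 341 rows; second section cast-on 86 stitches.

Stitches: 91 × 22/18 = 111.22 → 111.
Rows: 282 × 29/24 = 340.75 → 341.
second section cast-on: 70 × 22/18 = 85.56 → 86.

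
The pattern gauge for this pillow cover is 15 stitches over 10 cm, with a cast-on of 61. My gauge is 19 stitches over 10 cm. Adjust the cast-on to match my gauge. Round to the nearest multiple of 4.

Cast on 76 stitches.

Scale factor = 19 / 15 = 1.267.
61 × 19 / 15 = 77.27 sts.
→ 76 sts.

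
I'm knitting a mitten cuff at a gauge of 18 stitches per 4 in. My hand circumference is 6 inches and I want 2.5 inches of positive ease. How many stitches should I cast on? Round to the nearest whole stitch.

CO 38 sts.

Finished = 6 + 2.5 = 8.5 in.
18 / 4 = 4.5 sts per inch.
8.50 × 4.5 = 38.25 sts.
→ 38 sts.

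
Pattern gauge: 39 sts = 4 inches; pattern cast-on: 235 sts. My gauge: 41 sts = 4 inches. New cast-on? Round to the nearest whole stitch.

Scale factor = 41 / 39 = 1.051.
235 × 41 / 39 = 247.05 sts.
→ 247 sts.

Cast on 247 stitches.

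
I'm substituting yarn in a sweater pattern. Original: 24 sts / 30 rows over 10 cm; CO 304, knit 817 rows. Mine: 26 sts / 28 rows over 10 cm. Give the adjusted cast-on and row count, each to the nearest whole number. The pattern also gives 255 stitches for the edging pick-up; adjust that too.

Cast on 329 stitches; work 763 rows; edging pick-up 276 stitches.

Stitches: 304 × 26/24 = 329.33 → 329.
Rows: 817 × 28/30 = 762.53 → 763.
edging pick-up: 255 × 26/24 = 276.25 → 276.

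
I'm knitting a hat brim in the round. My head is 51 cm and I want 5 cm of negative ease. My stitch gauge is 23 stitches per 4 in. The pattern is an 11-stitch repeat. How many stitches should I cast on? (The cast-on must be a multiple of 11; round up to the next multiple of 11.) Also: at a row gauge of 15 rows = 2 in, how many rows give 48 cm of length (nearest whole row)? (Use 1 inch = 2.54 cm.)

Finished = 51 − 5 = 46 cm.
46 cm × 1/2.54 = 18.11 inches.
23/4 = 5.75 sts per in; 18.11 × 5.75 = 104.13 sts.
Next multiple of 11 → 110.
48 cm = 18.90 inches; × 7.5 = 141.73 → 142 rows.

Cast on 110 stitches; work 142 rows.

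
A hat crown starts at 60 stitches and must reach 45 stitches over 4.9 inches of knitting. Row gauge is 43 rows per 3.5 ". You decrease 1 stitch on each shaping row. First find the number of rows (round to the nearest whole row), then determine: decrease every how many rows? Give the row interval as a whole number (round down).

Rows = 4.9 × 12.286 = 60.2 → 60 rows.
Stitches to remove: 15 → 15 shaping rows (at 1 st each).
60 / 15 = 4.00 → every 4 rows.

Decrease every 4th row.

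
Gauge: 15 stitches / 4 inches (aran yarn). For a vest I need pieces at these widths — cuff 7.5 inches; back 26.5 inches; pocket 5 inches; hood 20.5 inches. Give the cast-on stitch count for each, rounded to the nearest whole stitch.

Rate = 15/4 = 3.75 sts per in.
cuff: 7.5 × 3.75 = 28.12 → 28.
back: 26.5 × 3.75 = 99.38 → 99.
pocket: 5 × 3.75 = 18.75 → 19.
hood: 20.5 × 3.75 = 76.88 → 77.

cuff 28; back 99; pocket 19; hood 77.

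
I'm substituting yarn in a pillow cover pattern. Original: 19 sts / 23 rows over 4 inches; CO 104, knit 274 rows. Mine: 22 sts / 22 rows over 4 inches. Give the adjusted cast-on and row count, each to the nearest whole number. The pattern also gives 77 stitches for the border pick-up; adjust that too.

Cast on 120 stitches; work 262 rows; border pick-up 89 stitches.

Stitches: 104 × 22/19 = 120.42 → 120.
Rows: 274 × 22/23 = 262.09 → 262.
border pick-up: 77 × 22/19 = 89.16 → 89.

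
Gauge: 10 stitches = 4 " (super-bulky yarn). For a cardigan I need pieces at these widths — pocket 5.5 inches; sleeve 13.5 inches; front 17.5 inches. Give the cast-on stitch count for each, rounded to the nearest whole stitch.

Rate = 10/4 = 2.5 sts per in.
pocket: 5.5 × 2.5 = 13.75 → 14.
sleeve: 13.5 × 2.5 = 33.75 → 34.
front: 17.5 × 2.5 = 43.75 → 44.

pocket 14; sleeve 34; front 44.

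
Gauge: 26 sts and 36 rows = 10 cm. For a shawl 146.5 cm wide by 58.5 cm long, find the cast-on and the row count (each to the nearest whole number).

Stitch gauge = 26/10 = 2.6 sts/cm; 146.5 × 2.6 = 380.90 → 381 sts.
Row gauge = 36/10 = 3.6 rows/cm; 58.5 × 3.6 = 210.60 → 211 rows.

Cast on 381 stitches and work 211 rows.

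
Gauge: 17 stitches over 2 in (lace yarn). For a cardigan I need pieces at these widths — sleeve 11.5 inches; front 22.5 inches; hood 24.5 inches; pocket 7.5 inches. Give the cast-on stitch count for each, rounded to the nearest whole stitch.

Rate = 17/2 = 8.5 sts per in.
sleeve: 11.5 × 8.5 = 97.75 → 98.
front: 22.5 × 8.5 = 191.25 → 191.
hood: 24.5 × 8.5 = 208.25 → 208.
pocket: 7.5 × 8.5 = 63.75 → 64.

sleeve 98; front 191; hood 208; pocket 64.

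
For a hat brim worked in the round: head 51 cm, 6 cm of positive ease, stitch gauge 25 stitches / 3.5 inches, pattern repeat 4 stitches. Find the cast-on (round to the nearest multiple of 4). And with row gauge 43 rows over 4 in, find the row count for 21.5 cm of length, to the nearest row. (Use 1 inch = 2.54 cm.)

Finished = 51 + 6 = 57 cm.
57 cm × 1/2.54 = 22.44 inches.
25/3.5 = 7.143 sts per in; 22.44 × 7.143 = 160.29 sts.
Nearest multiple of 4 → 160.
21.5 cm = 8.46 inches; × 10.75 = 90.99 → 91 rows.

Cast on 160 stitches; work 91 rows.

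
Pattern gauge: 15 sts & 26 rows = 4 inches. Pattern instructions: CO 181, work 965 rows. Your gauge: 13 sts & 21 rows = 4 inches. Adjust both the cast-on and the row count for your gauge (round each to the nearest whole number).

Stitches: 181 × 13/15 = 156.87 → 157.
Rows: 965 × 21/26 = 779.42 → 779.

Cast on 157 stitches; work 779 rows.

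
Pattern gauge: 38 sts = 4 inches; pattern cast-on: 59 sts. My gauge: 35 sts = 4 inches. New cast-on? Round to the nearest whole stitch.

Scale factor = 35 / 38 = 0.921.
59 × 35 / 38 = 54.34 sts.
→ 54 sts.

Cast on 54 stitches.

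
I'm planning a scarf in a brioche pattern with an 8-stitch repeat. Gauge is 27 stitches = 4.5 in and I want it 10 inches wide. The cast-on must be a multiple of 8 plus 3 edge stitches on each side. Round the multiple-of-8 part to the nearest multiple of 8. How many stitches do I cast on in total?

27 / 4.5 = 6 sts per inch.
10 × 6 = 60.00 sts.
Less 6 edge sts → 54.00 for the repeat.
Nearest multiple of 8: 56.
Add back 6 edge sts → 62.

CO 62 sts.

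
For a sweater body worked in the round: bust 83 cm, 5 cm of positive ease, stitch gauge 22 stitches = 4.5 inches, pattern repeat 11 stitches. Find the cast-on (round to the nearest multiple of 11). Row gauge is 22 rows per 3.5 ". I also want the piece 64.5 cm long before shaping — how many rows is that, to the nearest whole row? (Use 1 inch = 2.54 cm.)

Cast on 165 stitches; work 160 rows.

Finished = 83 + 5 = 88 cm.
88 cm × 1/2.54 = 34.65 inches.
22/4.5 = 4.889 sts per in; 34.65 × 4.889 = 169.38 sts.
Nearest multiple of 11 → 165.
64.5 cm = 25.39 inches; × 6.286 = 159.62 → 160 rows.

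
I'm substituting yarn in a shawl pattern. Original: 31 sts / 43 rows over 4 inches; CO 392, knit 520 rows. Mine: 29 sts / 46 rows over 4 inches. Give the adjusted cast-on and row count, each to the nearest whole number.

Stitches: 392 × 29/31 = 366.71 → 367.
Rows: 520 × 46/43 = 556.28 → 556.

Cast on 367 stitches; work 556 rows.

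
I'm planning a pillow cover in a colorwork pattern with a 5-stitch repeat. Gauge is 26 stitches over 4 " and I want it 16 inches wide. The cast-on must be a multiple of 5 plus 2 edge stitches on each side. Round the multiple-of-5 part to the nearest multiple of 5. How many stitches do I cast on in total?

Cast on 104 stitches.

26 / 4 = 6.5 sts per inch.
16 × 6.5 = 104.00 sts.
Less 4 edge sts → 100.00 for the repeat.
Nearest multiple of 5: 100.
Add back 4 edge sts → 104.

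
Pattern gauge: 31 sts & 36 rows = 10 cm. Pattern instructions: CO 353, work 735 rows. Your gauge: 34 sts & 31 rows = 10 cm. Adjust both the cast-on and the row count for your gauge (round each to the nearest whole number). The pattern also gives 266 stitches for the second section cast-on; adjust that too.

Stitches: 353 × 34/31 = 387.16 → 387.
Rows: 735 × 31/36 = 632.92 → 633.
second section cast-on: 266 × 34/31 = 291.74 → 292.

Cast on 387 stitches; work 633 rows; second section cast-on 292 stitches.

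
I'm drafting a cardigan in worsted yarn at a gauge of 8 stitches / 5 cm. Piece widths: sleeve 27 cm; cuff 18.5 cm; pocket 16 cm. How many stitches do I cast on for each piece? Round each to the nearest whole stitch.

Rate = 8/5 = 1.6 sts per cm.
sleeve: 27 × 1.6 = 43.20 → 43.
cuff: 18.5 × 1.6 = 29.60 → 30.
pocket: 16 × 1.6 = 25.60 → 26.

sleeve 43; cuff 30; pocket 26.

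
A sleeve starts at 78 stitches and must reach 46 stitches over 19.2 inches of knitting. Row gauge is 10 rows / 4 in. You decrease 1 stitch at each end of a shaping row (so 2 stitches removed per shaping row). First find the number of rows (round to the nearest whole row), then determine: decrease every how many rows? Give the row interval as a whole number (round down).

Decrease every 3rd row.

Rows = 19.2 × 2.5 = 48.0 → 48 rows.
Stitches to remove: 32 → 16 shaping rows (at 2 st each).
48 / 16 = 3.00 → every 3 rows.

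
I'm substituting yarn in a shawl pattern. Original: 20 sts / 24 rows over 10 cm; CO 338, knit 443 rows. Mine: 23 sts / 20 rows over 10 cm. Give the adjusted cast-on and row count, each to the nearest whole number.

Stitches: 338 × 23/20 = 388.70 → 389.
Rows: 443 × 20/24 = 369.17 → 369.

Cast on 389 stitches; work 369 rows.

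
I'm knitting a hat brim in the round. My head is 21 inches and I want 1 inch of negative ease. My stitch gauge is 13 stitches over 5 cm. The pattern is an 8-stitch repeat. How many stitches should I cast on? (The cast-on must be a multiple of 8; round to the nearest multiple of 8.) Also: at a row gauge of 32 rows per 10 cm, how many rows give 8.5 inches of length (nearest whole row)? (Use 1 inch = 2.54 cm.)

Finished = 21 − 1 = 20 inches.
20 inches × 2.54 = 50.80 cm.
13/5 = 2.6 sts per cm; 50.80 × 2.6 = 132.08 sts.
Nearest multiple of 8 → 136.
8.5 inches = 21.59 cm; × 3.2 = 69.09 → 69 rows.

Cast on 136 stitches; work 69 rows.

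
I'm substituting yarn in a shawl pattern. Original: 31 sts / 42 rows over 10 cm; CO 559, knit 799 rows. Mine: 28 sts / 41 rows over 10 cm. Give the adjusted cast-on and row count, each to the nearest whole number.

Stitches: 559 × 28/31 = 504.90 → 505.
Rows: 799 × 41/42 = 779.98 → 780.

Cast on 505 stitches; work 780 rows.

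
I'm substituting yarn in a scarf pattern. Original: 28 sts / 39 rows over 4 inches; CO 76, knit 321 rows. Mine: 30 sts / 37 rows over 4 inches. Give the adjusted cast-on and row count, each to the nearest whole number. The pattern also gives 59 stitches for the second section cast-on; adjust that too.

Cast on 81 stitches; work 305 rows; second section cast-on 63 stitches.

Stitches: 76 × 30/28 = 81.43 → 81.
Rows: 321 × 37/39 = 304.54 → 305.
second section cast-on: 59 × 30/28 = 63.21 → 63.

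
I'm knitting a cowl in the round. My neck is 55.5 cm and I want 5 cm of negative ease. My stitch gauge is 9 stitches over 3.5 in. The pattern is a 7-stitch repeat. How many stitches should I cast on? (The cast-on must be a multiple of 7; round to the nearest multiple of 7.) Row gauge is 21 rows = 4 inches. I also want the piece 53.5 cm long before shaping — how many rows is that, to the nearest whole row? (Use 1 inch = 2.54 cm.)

Cast on 49 stitches; work 111 rows.

Finished = 55.5 − 5 = 50.5 cm.
50.5 cm × 1/2.54 = 19.88 inches.
9/3.5 = 2.571 sts per in; 19.88 × 2.571 = 51.12 sts.
Nearest multiple of 7 → 49.
53.5 cm = 21.06 inches; × 5.25 = 110.58 → 111 rows.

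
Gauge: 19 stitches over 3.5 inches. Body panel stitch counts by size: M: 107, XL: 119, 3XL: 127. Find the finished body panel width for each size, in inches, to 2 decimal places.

19/3.5 = 5.429 sts per in.
M: 107 / 5.429 = 19.711 → 19.71 in.
XL: 119 / 5.429 = 21.921 → 21.92 in.
3XL: 127 / 5.429 = 23.395 → 23.39 in.

M 19.71 inches; XL 21.92 inches; 3XL 23.39 inches.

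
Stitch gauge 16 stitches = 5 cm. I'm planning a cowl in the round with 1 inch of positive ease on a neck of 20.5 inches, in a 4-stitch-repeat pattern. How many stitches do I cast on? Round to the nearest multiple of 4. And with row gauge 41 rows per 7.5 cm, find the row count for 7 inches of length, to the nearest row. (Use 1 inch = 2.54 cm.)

Finished = 20.5 + 1 = 21.5 inches.
21.5 inches × 2.54 = 54.61 cm.
16/5 = 3.2 sts per cm; 54.61 × 3.2 = 174.75 sts.
Nearest multiple of 4 → 176.
7 inches = 17.78 cm; × 5.467 = 97.20 → 97 rows.

Cast on 176 stitches; work 97 rows.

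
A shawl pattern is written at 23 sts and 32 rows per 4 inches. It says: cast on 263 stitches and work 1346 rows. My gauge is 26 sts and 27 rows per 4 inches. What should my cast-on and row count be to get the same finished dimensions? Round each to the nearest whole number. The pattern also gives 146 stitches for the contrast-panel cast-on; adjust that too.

Stitches: 263 × 26/23 = 297.30 → 297.
Rows: 1346 × 27/32 = 1135.69 → 1136.
contrast-panel cast-on: 146 × 26/23 = 165.04 → 165.

Cast on 297 stitches; work 1136 rows; contrast-panel cast-on 165 stitches.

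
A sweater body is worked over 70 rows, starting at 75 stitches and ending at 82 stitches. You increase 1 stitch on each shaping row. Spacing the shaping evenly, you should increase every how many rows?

Stitches to add: |82 − 75| = 7.
Shaping rows needed: 7 / 1 = 7.
70 rows / 7 = every 10 rows.

Increase every 10th row.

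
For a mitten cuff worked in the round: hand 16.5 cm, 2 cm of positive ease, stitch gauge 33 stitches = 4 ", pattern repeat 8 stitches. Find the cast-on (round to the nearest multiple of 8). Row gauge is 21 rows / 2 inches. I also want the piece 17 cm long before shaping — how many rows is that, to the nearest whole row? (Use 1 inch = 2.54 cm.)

Cast on 64 stitches; work 70 rows.

Finished = 16.5 + 2 = 18.5 cm.
18.5 cm × 1/2.54 = 7.28 inches.
33/4 = 8.25 sts per in; 7.28 × 8.25 = 60.09 sts.
Nearest multiple of 8 → 64.
17 cm = 6.69 inches; × 10.5 = 70.28 → 70 rows.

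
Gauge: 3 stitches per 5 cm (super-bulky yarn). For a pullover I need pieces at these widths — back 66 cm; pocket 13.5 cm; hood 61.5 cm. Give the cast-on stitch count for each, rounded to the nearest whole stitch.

Rate = 3/5 = 0.6 sts per cm.
back: 66 × 0.6 = 39.60 → 40.
pocket: 13.5 × 0.6 = 8.10 → 8.
hood: 61.5 × 0.6 = 36.90 → 37.

back 40; pocket 8; hood 37.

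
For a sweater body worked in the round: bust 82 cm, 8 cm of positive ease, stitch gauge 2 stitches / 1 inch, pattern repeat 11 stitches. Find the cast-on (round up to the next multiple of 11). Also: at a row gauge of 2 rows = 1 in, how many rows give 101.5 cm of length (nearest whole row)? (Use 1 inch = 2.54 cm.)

Cast on 77 stitches; work 80 rows.

Finished = 82 + 8 = 90 cm.
90 cm × 1/2.54 = 35.43 inches.
2/1 = 2 sts per in; 35.43 × 2 = 70.87 sts.
Next multiple of 11 → 77.
101.5 cm = 39.96 inches; × 2 = 79.92 → 80 rows.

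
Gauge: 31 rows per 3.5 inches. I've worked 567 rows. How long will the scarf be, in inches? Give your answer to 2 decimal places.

31 rows / 3.5 inch = 8.857 rows per inch.
567 / 8.857 = 64.016 inches.

64.02 inches.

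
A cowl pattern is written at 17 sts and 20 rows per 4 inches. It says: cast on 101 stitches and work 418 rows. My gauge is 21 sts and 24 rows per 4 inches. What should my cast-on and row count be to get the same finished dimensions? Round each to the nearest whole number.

Cast on 125 stitches; work 502 rows.

Stitches: 101 × 21/17 = 124.76 → 125.
Rows: 418 × 24/20 = 501.60 → 502.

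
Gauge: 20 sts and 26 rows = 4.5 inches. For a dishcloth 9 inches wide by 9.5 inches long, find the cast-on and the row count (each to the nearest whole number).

Cast on 40 stitches and work 55 rows.

Stitch gauge = 20/4.5 = 4.444 sts/in; 9 × 4.444 = 40.00 → 40 sts.
Row gauge = 26/4.5 = 5.778 rows/in; 9.5 × 5.778 = 54.89 → 55 rows.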